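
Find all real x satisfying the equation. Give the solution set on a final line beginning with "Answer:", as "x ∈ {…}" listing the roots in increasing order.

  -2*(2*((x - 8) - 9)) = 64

Step 1. [-2*(2*((x - 8) - 9)) = 64] -2 out front; divide by -2. So div: 2*((x - 8) - 9) = -32.
Step 2. [2*((x - 8) - 9) = -32] divide by the outer 2. So div: (x - 8) - 9 = -16.
Step 3. [(x - 8) - 9 = -16] peel the -9: add 9 from each side. So sub: x - 8 = -7.
Step 4. [x - 8 = -7] peel the -8: add 8 from each side, so sub: x = 1.

Answer: x ∈ {1}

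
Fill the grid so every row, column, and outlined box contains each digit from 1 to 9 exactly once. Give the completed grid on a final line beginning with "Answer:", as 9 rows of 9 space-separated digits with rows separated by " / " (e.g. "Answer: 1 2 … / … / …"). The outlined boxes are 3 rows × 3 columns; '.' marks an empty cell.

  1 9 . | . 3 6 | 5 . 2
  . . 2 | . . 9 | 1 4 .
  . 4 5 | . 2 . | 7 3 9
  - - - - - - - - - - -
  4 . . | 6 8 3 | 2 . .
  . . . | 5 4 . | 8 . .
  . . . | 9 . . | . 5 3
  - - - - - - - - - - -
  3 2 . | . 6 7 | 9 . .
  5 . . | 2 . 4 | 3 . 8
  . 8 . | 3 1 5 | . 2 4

Step 1. [r3c1∈{6,8}] r3c1 is the only open cell in row 3 admitting 6 ⇒ r3c1=6.
Step 2. [r8c8∈{1,6,7}] in box 9, 7 fits only at r8c8. So r8c8=7.
Step 3. [r5c8∈{1,6,9}] 6 has one home in col 8: r5c8 ⇒ r5c8=6.
Step 4. [r5c3∈{1,3,7,9}] across col 3, 3 lands solely at r5c3. So r5c3=3.
Step 5. [r5c1∈{2,7,9}] r5c1 is the only open cell in row 5 admitting 9 ⇒ r5c1=9.
Step 6. [r3c6∈{1,8}] col 6 places 8 nowhere but r3c6. So r3c6=8.
Step 7. [r6c5∈{7}] r6c5's peers cover all but 7. So r6c5=7.
Step 8. [r2c1∈{7,8}] row 2 places 8 nowhere but r2c1, so r2c1=8.
Step 9. [r1c3∈{7}] r1c3's peers cover all but 7, so r1c3=7.
Step 10. [r4c3∈{1}] r4c3 is down to just 1 ⇒ r4c3=1.
Step 11. [r5c9∈{1,7}] 1 has one home in box 6: r5c9 ⇒ r5c9=1.
Step 12. [r9c3∈{6,9}] in row 9, 9 fits only at r9c3. So r9c3=9.
Step 13. [r6c2∈{6}] nothing but 6 survives at r6c2. So r6c2=6.
Step 14. [r4c2∈{5,7}] across row 4, 5 lands solely at r4c2. So r4c2=5.
Step 15. [r5c6∈{2}] r5c6 has the single candidate 2 ⇒ r5c6=2.
Step 16. [r9c7∈{6}] r9c7 is down to just 6 ⇒ r9c7=6.
Step 17. [r8c2∈{1}] r8c2 has the single candidate 1. So r8c2=1.
Step 18. [r7c4∈{8}] r7c4's peers cover all but 8, so r7c4=8.
Step 19. [r2c9∈{6}] r2c9 is down to just 6. So r2c9=6.
Step 20. [r6c6∈{1}] r6c6 has the single candidate 1. So r6c6=1.
Step 21. [r2c4∈{7}] r2c4 has the single candidate 7 ⇒ r2c4=7.
Step 22. [r7c9∈{5}] r7c9 is down to just 5. So r7c9=5.
Step 23. [r6c7∈{4}] nothing but 4 survives at r6c7 ⇒ r6c7=4.
Step 24. [r4c9∈{7}] r4c9 is down to just 7 ⇒ r4c9=7.
Step 25. [r9c1∈{7}] only 7 remains possible at r9c1, so r9c1=7.
Step 26. [r4c8∈{9}] r4c8 has the single candidate 9, so r4c8=9.
Step 27. [r2c2∈{3}] nothing but 3 survives at r2c2. So r2c2=3.
Step 28. [r7c3∈{4}] r7c3 has the single candidate 4 ⇒ r7c3=4.
Step 29. [r2c5∈{5}] r2c5's peers cover all but 5. So r2c5=5.
Step 30. [r5c2∈{7}] r5c2 has the single candidate 7 ⇒ r5c2=7.
Step 31. [r6c3∈{8}] r6c3 has the single candidate 8, so r6c3=8.
Step 32. [r1c4∈{4}] r1c4's peers cover all but 4. So r1c4=4.
Step 33. [r8c3∈{6}] nothing but 6 survives at r8c3 ⇒ r8c3=6.
Step 34. [r7c8∈{1}] nothing but 1 survives at r7c8, so r7c8=1.
Step 35. [r1c8∈{8}] r1c8 has the single candidate 8 ⇒ r1c8=8.
Step 36. [r3c4∈{1}] r3c4 is down to just 1, so r3c4=1.
Step 37. [r6c1∈{2}] r6c1 is down to just 2. So r6c1=2.
Step 38. [r8c5∈{9}] r8c5 has the single candidate 9, so r8c5=9.

Answer: 1 9 7 4 3 6 5 8 2 / 8 3 2 7 5 9 1 4 6 / 6 4 5 1 2 8 7 3 9 / 4 5 1 6 8 3 2 9 7 / 9 7 3 5 4 2 8 6 1 / 2 6 8 9 7 1 4 5 3 / 3 2 4 8 6 7 9 1 5 / 5 1 6 2 9 4 3 7 8 / 7 8 9 3 1 5 6 2 4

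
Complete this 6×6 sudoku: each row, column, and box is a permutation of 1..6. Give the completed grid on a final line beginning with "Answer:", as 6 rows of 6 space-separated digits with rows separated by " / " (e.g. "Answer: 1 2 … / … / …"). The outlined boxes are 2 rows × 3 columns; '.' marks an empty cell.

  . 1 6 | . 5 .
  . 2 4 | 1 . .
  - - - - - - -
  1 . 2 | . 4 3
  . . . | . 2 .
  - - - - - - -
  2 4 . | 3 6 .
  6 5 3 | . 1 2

Step 1. [r4c3∈{5}] r4c3's peers cover all but 5 ⇒ r4c3=5.
Step 2. [r4c4∈{6}] r4c4 has the single candidate 6. So r4c4=6.
Step 3. [r1c1∈{3}] r1c1 has the single candidate 3 ⇒ r1c1=3.
Step 4. [r6c4∈{4}] r6c4 has the single candidate 4 ⇒ r6c4=4.
Step 5. [r5c3∈{1}] r5c3's peers cover all but 1 ⇒ r5c3=1.
Step 6. [r4c2∈{3}] only 3 remains possible at r4c2. So r4c2=3.
Step 7. [r2c5∈{3}] r2c5 has the single candidate 3. So r2c5=3.
Step 8. [r2c6∈{6}] nothing but 6 survives at r2c6 ⇒ r2c6=6.
Step 9. [r5c6∈{5}] r5c6 is down to just 5, so r5c6=5.
Step 10. [r1c6∈{4}] r1c6 has the single candidate 4. So r1c6=4.
Step 11. [r2c1∈{5}] r2c1 is down to just 5, so r2c1=5.
Step 12. [r1c4∈{2}] r1c4 is down to just 2. So r1c4=2.
Step 13. [r3c2∈{6}] r3c2 has the single candidate 6 ⇒ r3c2=6.
Step 14. [r4c1∈{4}] r4c1 is down to just 4 ⇒ r4c1=4.
Step 15. [r3c4∈{5}] nothing but 5 survives at r3c4 ⇒ r3c4=5.
Step 16. [r4c6∈{1}] r4c6 has the single candidate 1, so r4c6=1.

Answer: 3 1 6 2 5 4 / 5 2 4 1 3 6 / 1 6 2 5 4 3 / 4 3 5 6 2 1 / 2 4 1 3 6 5 / 6 5 3 4 1 2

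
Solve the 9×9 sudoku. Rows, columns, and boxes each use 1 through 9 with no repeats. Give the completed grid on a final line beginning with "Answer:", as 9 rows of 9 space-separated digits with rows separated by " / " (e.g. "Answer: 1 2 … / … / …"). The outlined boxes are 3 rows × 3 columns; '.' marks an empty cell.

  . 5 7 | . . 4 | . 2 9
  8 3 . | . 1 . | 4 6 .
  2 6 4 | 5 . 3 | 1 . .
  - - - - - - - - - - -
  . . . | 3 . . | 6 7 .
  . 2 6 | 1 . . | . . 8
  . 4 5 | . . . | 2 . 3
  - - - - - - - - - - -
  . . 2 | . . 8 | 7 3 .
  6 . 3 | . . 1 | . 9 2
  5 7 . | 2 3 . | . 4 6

Step 1. [r3c5∈{7,8,9}] row 3 places 9 nowhere but r3c5, so r3c5=9.
Step 2. [r9c3∈{1,8,9}] across row 9, 1 lands solely at r9c3 ⇒ r9c3=1.
Step 3. [r5c5∈{4,5,7}] in row 5, 4 fits only at r5c5 ⇒ r5c5=4.
Step 4. [r4c2∈{1,8,9}] 1 has one home in col 2: r4c2, so r4c2=1.
Step 5. [r4c1∈{9}] r4c1 has the single candidate 9 ⇒ r4c1=9.
Step 6. [r6c6∈{6,7,9}] across col 6, 6 lands solely at r6c6. So r6c6=6.
Step 7. [r2c4∈{7}] r2c4's peers cover all but 7 ⇒ r2c4=7.
Step 8. [r5c6∈{5,7,9}] 7 has one home in col 6: r5c6. So r5c6=7.
Step 9. [r6c5∈{8}] nothing but 8 survives at r6c5. So r6c5=8.
Step 10. [r4c6∈{2,5}] col 6 places 5 nowhere but r4c6, so r4c6=5.
Step 11. [r1c5∈{6}] nothing but 6 survives at r1c5. So r1c5=6.
Step 12. [r9c7∈{8}] r9c7's peers cover all but 8. So r9c7=8.
Step 13. [r8c7∈{5}] r8c7's peers cover all but 5. So r8c7=5.
Step 14. [r7c4∈{4,6,9}] r7c4 is the only open cell in row 7 admitting 6, so r7c4=6.
Step 15. [r1c4∈{8}] r1c4 has the single candidate 8, so r1c4=8.
Step 16. [r4c9∈{4}] r4c9's peers cover all but 4, so r4c9=4.
Step 17. [r5c8∈{5}] r5c8's peers cover all but 5. So r5c8=5.
Step 18. [r7c2∈{9}] r7c2 has the single candidate 9. So r7c2=9.
Step 19. [r4c5∈{2}] r4c5 is down to just 2, so r4c5=2.
Step 20. [r2c9∈{5}] only 5 remains possible at r2c9. So r2c9=5.
Step 21. [r5c1∈{3}] only 3 remains possible at r5c1, so r5c1=3.
Step 22. [r8c2∈{8}] r8c2 is down to just 8, so r8c2=8.
Step 23. [r5c7∈{9}] r5c7's peers cover all but 9, so r5c7=9.
Step 24. [r8c5∈{7}] nothing but 7 survives at r8c5, so r8c5=7.
Step 25. [r7c1∈{4}] r7c1's peers cover all but 4. So r7c1=4.
Step 26. [r3c8∈{8}] only 8 remains possible at r3c8, so r3c8=8.
Step 27. [r1c7∈{3}] r1c7 is down to just 3 ⇒ r1c7=3.
Step 28. [r2c6∈{2}] only 2 remains possible at r2c6 ⇒ r2c6=2.
Step 29. [r4c3∈{8}] r4c3 is down to just 8 ⇒ r4c3=8.
Step 30. [r8c4∈{4}] r8c4's peers cover all but 4 ⇒ r8c4=4.
Step 31. [r3c9∈{7}] r3c9's peers cover all but 7, so r3c9=7.
Step 32. [r1c1∈{1}] nothing but 1 survives at r1c1 ⇒ r1c1=1.
Step 33. [r2c3∈{9}] r2c3's peers cover all but 9 ⇒ r2c3=9.
Step 34. [r7c9∈{1}] r7c9 is down to just 1, so r7c9=1.
Step 35. [r9c6∈{9}] r9c6 is down to just 9, so r9c6=9.
Step 36. [r6c8∈{1}] only 1 remains possible at r6c8, so r6c8=1.
Step 37. [r7c5∈{5}] only 5 remains possible at r7c5. So r7c5=5.
Step 38. [r6c4∈{9}] r6c4 has the single candidate 9 ⇒ r6c4=9.
Step 39. [r6c1∈{7}] r6c1 is down to just 7 ⇒ r6c1=7.

Answer: 1 5 7 8 6 4 3 2 9 / 8 3 9 7 1 2 4 6 5 / 2 6 4 5 9 3 1 8 7 / 9 1 8 3 2 5 6 7 4 / 3 2 6 1 4 7 9 5 8 / 7 4 5 9 8 6 2 1 3 / 4 9 2 6 5 8 7 3 1 / 6 8 3 4 7 1 5 9 2 / 5 7 1 2 3 9 8 4 6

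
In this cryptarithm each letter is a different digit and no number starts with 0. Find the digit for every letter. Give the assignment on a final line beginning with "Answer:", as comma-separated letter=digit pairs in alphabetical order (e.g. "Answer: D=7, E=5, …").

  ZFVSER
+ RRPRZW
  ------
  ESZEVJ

Step 1. [col 1: R + W ≡ J (mod 10)] column 1 (R + W ≡ J (mod 10), carry-in 0) doesn't pin J yet; pick J=9 and continue, so J=9.
Step 2. [col 1: R + W ≡ J (mod 10)] no forcing yet in column 1 (carry-in 0); R=5 is free and consistent — try it. So R=5.
Step 3. [col 1: R + W ≡ J (mod 10)] column 1: given R=5, J=9, carry-in 0, and digits 5,9 already taken and all letters distinct, R+W≡J (mod 10) forces W=4 ⇒ W=4.
Step 4. [col 2: E + Z ≡ V (mod 10)] E=7 is one option consistent with column 2 (E + Z ≡ V (mod 10), carry-in 0) — take it, so E=7.
Step 5. [col 2: E + Z ≡ V (mod 10)] no forcing yet in column 2 (carry-in 0); Z=1 is free and consistent — try it, so Z=1.
Step 6. [col 2: E + Z ≡ V (mod 10)] column 2: given E=7, Z=1, carry-in 0, and digits 1,4,5,7,9 already taken and all letters distinct, E+Z≡V (mod 10) forces V=8, so V=8.
Step 7. [col 3: S + R ≡ E (mod 10)] from column 3 (R=5, E=7, carry-in 0, digits 1,4,5,7,8,9 already taken and all letters distinct): S must equal 2, so S=2.
Step 8. [col 4: V + P ≡ Z (mod 10)] from column 4 (V=8, Z=1, carry-in 0, digits 1,2,4,5,7,8,9 already taken and all letters distinct): P must equal 3. So P=3.
Step 9. [col 5: F + R ≡ S (mod 10)] column 5: given R=5, S=2, carry-in 1, and digits 1,2,3,4,5,7,8,9 already taken and all letters distinct, F+R≡S (mod 10) forces F=6, so F=6.

Answer: E=7, F=6, J=9, P=3, R=5, S=2, V=8, W=4, Z=1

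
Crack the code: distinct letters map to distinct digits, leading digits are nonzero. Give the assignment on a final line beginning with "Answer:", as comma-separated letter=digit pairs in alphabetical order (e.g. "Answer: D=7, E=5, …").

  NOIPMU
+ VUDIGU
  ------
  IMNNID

Step 1. [col 1: U + U ≡ D (mod 10)] several values work for D in column 1 (U + U ≡ D (mod 10), carry-in 0); try D=8. So D=8.
Step 2. [col 1: U + U ≡ D (mod 10)] several values work for U in column 1 (U + U ≡ D (mod 10), carry-in 0); try U=4 ⇒ U=4.
Step 3. [col 2: M + G ≡ I (mod 10)] G=2 is one option consistent with column 2 (M + G ≡ I (mod 10), carry-in 0) — take it, so G=2.
Step 4. [col 2: M + G ≡ I (mod 10)] column 2 (M + G ≡ I (mod 10), carry-in 0) doesn't pin I yet; pick I=7 and continue. So I=7.
Step 5. [col 2: M + G ≡ I (mod 10)] from column 2 (G=2, I=7, carry-in 0, digits 2,4,7,8 already taken and all letters distinct): M must equal 5, so M=5.
Step 6. [col 3: P + I ≡ N (mod 10)] column 3 (P + I ≡ N (mod 10), carry-in 0) doesn't pin N yet; pick N=6 and continue ⇒ N=6.
Step 7. [col 3: P + I ≡ N (mod 10)] column 3: given I=7, N=6, carry-in 0, and digits 2,4,5,6,7,8 already taken and all letters distinct, P+I≡N (mod 10) forces P=9, so P=9.
Step 8. [col 5: O + U ≡ M (mod 10)] column 5 reads O+U+carry(1)=M with U=4, M=5; with digits 2,4,5,6,7,8,9 already taken and all letters distinct, the only value for O is 0. So O=0.
Step 9. [col 6: N + V ≡ I (mod 10)] column 6 reads N+V+carry(0)=I with N=6, I=7; with digits 0,2,4,5,6,7,8,9 already taken and all letters distinct, the only value for V is 1, so V=1.

Answer: D=8, G=2, I=7, M=5, N=6, O=0, P=9, U=4, V=1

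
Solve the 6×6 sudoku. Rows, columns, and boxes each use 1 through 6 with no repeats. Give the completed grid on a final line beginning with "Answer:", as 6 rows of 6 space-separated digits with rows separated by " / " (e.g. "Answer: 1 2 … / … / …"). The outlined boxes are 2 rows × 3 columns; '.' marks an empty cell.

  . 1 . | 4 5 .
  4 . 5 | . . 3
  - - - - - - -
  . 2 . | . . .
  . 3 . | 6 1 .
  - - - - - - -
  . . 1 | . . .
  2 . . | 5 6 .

Step 1. [r4c6∈{2,4,5}] in row 4, 2 fits only at r4c6. So r4c6=2.
Step 2. [r5c6∈{4}] r5c6 has the single candidate 4, so r5c6=4.
Step 3. [r2c2∈{6}] r2c2 is down to just 6 ⇒ r2c2=6.
Step 4. [r5c1∈{3,5,6}] 6 has one home in row 5: r5c1, so r5c1=6.
Step 5. [r2c5∈{2}] only 2 remains possible at r2c5 ⇒ r2c5=2.
Step 6. [r3c4∈{3}] r3c4 is down to just 3. So r3c4=3.
Step 7. [r6c3∈{3,4}] in row 6, 3 fits only at r6c3, so r6c3=3.
Step 8. [r4c3∈{4}] only 4 remains possible at r4c3. So r4c3=4.
Step 9. [r3c6∈{5}] r3c6's peers cover all but 5, so r3c6=5.
Step 10. [r5c4∈{2}] r5c4's peers cover all but 2 ⇒ r5c4=2.
Step 11. [r5c5∈{3}] r5c5 has the single candidate 3. So r5c5=3.
Step 12. [r4c1∈{5}] nothing but 5 survives at r4c1. So r4c1=5.
Step 13. [r1c6∈{6}] nothing but 6 survives at r1c6, so r1c6=6.
Step 14. [r6c6∈{1}] r6c6's peers cover all but 1 ⇒ r6c6=1.
Step 15. [r6c2∈{4}] only 4 remains possible at r6c2 ⇒ r6c2=4.
Step 16. [r2c4∈{1}] r2c4 has the single candidate 1 ⇒ r2c4=1.
Step 17. [r1c3∈{2}] nothing but 2 survives at r1c3 ⇒ r1c3=2.
Step 18. [r3c1∈{1}] only 1 remains possible at r3c1, so r3c1=1.
Step 19. [r3c5∈{4}] r3c5 is down to just 4, so r3c5=4.
Step 20. [r1c1∈{3}] r1c1 has the single candidate 3 ⇒ r1c1=3.
Step 21. [r3c3∈{6}] r3c3 has the single candidate 6, so r3c3=6.
Step 22. [r5c2∈{5}] r5c2's peers cover all but 5 ⇒ r5c2=5.

Answer: 3 1 2 4 5 6 / 4 6 5 1 2 3 / 1 2 6 3 4 5 / 5 3 4 6 1 2 / 6 5 1 2 3 4 / 2 4 3 5 6 1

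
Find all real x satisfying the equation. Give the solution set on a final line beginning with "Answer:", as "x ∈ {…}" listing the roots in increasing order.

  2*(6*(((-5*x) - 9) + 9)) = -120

Step 1. [2*(6*(((-5*x) - 9) + 9)) = -120] leading coefficient 2: divide by 2. So div: 6*(((-5*x) - 9) + 9) = -60.
Step 2. [6*(((-5*x) - 9) + 9) = -60] LHS = 6·(…); ÷6 both sides. So div: ((-5*x) - 9) + 9 = -10.
Step 3. [((-5*x) - 9) + 9 = -10] peel the +9: subtract 9 from each side, so sub: (-5*x) - 9 = -19.
Step 4. [(-5*x) - 9 = -19] peel the -9: add 9 from each side ⇒ sub: -5*x = -10.
Step 5. [-5*x = -10] -5 out front; divide by -5. So div: x = 2.

Answer: x ∈ {2}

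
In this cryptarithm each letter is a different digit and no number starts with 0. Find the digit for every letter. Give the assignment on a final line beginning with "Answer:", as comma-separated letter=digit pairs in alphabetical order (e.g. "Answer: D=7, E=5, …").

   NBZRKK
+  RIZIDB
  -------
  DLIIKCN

Step 1. [D] the sum has 7 digits but both addends have 6; that extra leading digit D is the final carry, namely 1. So D=1.
Step 2. [col 1: K + B ≡ N (mod 10)] several values work for B in column 1 (K + B ≡ N (mod 10), carry-in 0); try B=9, so B=9.
Step 3. [col 1: K + B ≡ N (mod 10)] column 1 (K + B ≡ N (mod 10), carry-in 0) doesn't pin K yet; pick K=8 and continue ⇒ K=8.
Step 4. [col 1: K + B ≡ N (mod 10)] from column 1 (K=8, B=9, carry-in 0, digits 1,8,9 already taken and all letters distinct): N must equal 7 ⇒ N=7.
Step 5. [col 2: K + D ≡ C (mod 10)] column 2 reads K+D+carry(1)=C with K=8, D=1; with digits 1,7,8,9 already taken and all letters distinct, the only value for C is 0. So C=0.
Step 6. [col 3: R + I ≡ K (mod 10)] column 3 (R + I ≡ K (mod 10), carry-in 1) doesn't pin R yet; pick R=5 and continue, so R=5.
Step 7. [col 3: R + I ≡ K (mod 10)] column 3: given R=5, K=8, carry-in 1, and digits 0,1,5,7,8,9 already taken and all letters distinct, R+I≡K (mod 10) forces I=2 ⇒ I=2.
Step 8. [col 4: Z + Z ≡ I (mod 10)] column 4: given I=2, carry-in 0, and digits 0,1,2,5,7,8,9 already taken and all letters distinct, Z+Z≡I (mod 10) forces Z=6, so Z=6.
Step 9. [col 6: N + R ≡ L (mod 10)] column 6: given N=7, R=5, carry-in 1, and digits 0,1,2,5,6,7,8,9 already taken and all letters distinct, N+R≡L (mod 10) forces L=3, so L=3.

Answer: B=9, C=0, D=1, I=2, K=8, L=3, N=7, R=5, Z=6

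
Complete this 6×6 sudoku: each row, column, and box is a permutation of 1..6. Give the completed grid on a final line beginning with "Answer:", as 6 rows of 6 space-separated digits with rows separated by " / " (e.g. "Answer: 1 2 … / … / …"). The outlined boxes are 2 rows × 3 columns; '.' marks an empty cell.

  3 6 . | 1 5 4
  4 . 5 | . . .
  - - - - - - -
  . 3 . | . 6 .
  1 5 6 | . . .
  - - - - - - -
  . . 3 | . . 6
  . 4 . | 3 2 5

Step 1. [r3c1∈{2}] r3c1 has the single candidate 2. So r3c1=2.
Step 2. [r5c4∈{4}] r5c4 is down to just 4, so r5c4=4.
Step 3. [r2c2∈{1,2}] in row 2, 1 fits only at r2c2. So r2c2=1.
Step 4. [r4c4∈{2}] r4c4's peers cover all but 2. So r4c4=2.
Step 5. [r2c5∈{3}] r2c5 is down to just 3 ⇒ r2c5=3.
Step 6. [r3c3∈{4}] r3c3 has the single candidate 4 ⇒ r3c3=4.
Step 7. [r3c6∈{1}] r3c6 is down to just 1. So r3c6=1.
Step 8. [r4c5∈{4}] r4c5's peers cover all but 4, so r4c5=4.
Step 9. [r2c4∈{6}] r2c4 is down to just 6, so r2c4=6.
Step 10. [r6c1∈{6}] only 6 remains possible at r6c1, so r6c1=6.
Step 11. [r5c2∈{2}] r5c2 has the single candidate 2. So r5c2=2.
Step 12. [r3c4∈{5}] nothing but 5 survives at r3c4, so r3c4=5.
Step 13. [r5c5∈{1}] r5c5's peers cover all but 1, so r5c5=1.
Step 14. [r5c1∈{5}] r5c1 is down to just 5. So r5c1=5.
Step 15. [r4c6∈{3}] r4c6's peers cover all but 3 ⇒ r4c6=3.
Step 16. [r1c3∈{2}] r1c3 has the single candidate 2 ⇒ r1c3=2.
Step 17. [r6c3∈{1}] r6c3 is down to just 1 ⇒ r6c3=1.
Step 18. [r2c6∈{2}] nothing but 2 survives at r2c6, so r2c6=2.

Answer: 3 6 2 1 5 4 / 4 1 5 6 3 2 / 2 3 4 5 6 1 / 1 5 6 2 4 3 / 5 2 3 4 1 6 / 6 4 1 3 2 5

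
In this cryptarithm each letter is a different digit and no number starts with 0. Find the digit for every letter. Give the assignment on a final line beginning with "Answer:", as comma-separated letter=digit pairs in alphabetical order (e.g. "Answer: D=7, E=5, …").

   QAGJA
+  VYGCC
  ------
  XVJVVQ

Step 1. [X] X is the leading digit of a 6-digit sum of two 5-digit numbers; the final carry is exactly 1. So X=1.
Step 2. [col 1: A + C ≡ Q (mod 10)] column 1 (A + C ≡ Q (mod 10), carry-in 0) doesn't pin Q yet; pick Q=9 and continue ⇒ Q=9.
Step 3. [col 1: A + C ≡ Q (mod 10)] several values work for C in column 1 (A + C ≡ Q (mod 10), carry-in 0); try C=4 ⇒ C=4.
Step 4. [col 1: A + C ≡ Q (mod 10)] column 1 reads A+C+carry(0)=Q with C=4, Q=9; with digits 1,4,9 already taken and all letters distinct, the only value for A is 5. So A=5.
Step 5. [col 2: J + C ≡ V (mod 10)] several values work for J in column 2 (J + C ≡ V (mod 10), carry-in 0); try J=2, so J=2.
Step 6. [col 2: J + C ≡ V (mod 10)] in column 2 we have J+C≡V with carry-in 0; given J=2, C=4 and digits 1,2,4,5,9 already taken and all letters distinct, that pins V to 6, so V=6.
Step 7. [col 3: G + G ≡ V (mod 10)] no forcing yet in column 3 (carry-in 0); G=3 is free and consistent — try it, so G=3.
Step 8. [col 4: A + Y ≡ J (mod 10)] in column 4 we have A+Y≡J with carry-in 0; given A=5, J=2 and digits 1,2,3,4,5,6,9 already taken and all letters distinct, that pins Y to 7, so Y=7.

Answer: A=5, C=4, G=3, J=2, Q=9, V=6, X=1, Y=7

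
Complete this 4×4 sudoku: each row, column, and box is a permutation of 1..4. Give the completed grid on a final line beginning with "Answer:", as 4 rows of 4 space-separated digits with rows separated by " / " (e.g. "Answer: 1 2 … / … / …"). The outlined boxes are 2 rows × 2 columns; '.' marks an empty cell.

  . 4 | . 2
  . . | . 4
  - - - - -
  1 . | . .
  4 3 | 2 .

Step 1. [r2c2∈{1,2}] in col 2, 1 fits only at r2c2. So r2c2=1.
Step 2. [r2c3∈{3}] r2c3's peers cover all but 3, so r2c3=3.
Step 3. [r3c4∈{3}] r3c4 is down to just 3 ⇒ r3c4=3.
Step 4. [r1c3∈{1}] nothing but 1 survives at r1c3, so r1c3=1.
Step 5. [r4c4∈{1}] r4c4 is down to just 1 ⇒ r4c4=1.
Step 6. [r2c1∈{2}] nothing but 2 survives at r2c1. So r2c1=2.
Step 7. [r3c2∈{2}] r3c2's peers cover all but 2. So r3c2=2.
Step 8. [r3c3∈{4}] r3c3 has the single candidate 4, so r3c3=4.
Step 9. [r1c1∈{3}] r1c1 has the single candidate 3. So r1c1=3.

Answer: 3 4 1 2 / 2 1 3 4 / 1 2 4 3 / 4 3 2 1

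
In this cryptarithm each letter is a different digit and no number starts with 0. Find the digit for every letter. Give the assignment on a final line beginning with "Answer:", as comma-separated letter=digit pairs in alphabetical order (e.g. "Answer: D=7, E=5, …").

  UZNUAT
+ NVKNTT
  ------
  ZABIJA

Step 1. [col 1: T + T ≡ A (mod 10)] T=5 is one option consistent with column 1 (T + T ≡ A (mod 10), carry-in 0) — take it ⇒ T=5.
Step 2. [col 1: T + T ≡ A (mod 10)] from column 1 (T=5, carry-in 0, digits 5 already taken and all letters distinct): A must equal 0, so A=0.
Step 3. [col 2: A + T ≡ J (mod 10)] in column 2 we have A+T≡J with carry-in 1; given A=0, T=5 and digits 0,5 already taken and all letters distinct, that pins J to 6, so J=6.
Step 4. [col 3: U + N ≡ I (mod 10)] several values work for U in column 3 (U + N ≡ I (mod 10), carry-in 0); try U=4. So U=4.
Step 5. [col 3: U + N ≡ I (mod 10)] column 3 (U + N ≡ I (mod 10), carry-in 0) doesn't pin I yet; pick I=7 and continue, so I=7.
Step 6. [col 3: U + N ≡ I (mod 10)] column 3 reads U+N+carry(0)=I with U=4, I=7; with digits 0,4,5,6,7 already taken and all letters distinct, the only value for N is 3, so N=3.
Step 7. [col 4: N + K ≡ B (mod 10)] column 4 (N + K ≡ B (mod 10), carry-in 0) doesn't pin K yet; pick K=9 and continue ⇒ K=9.
Step 8. [col 4: N + K ≡ B (mod 10)] in column 4 we have N+K≡B with carry-in 0; given N=3, K=9 and digits 0,3,4,5,6,7,9 already taken and all letters distinct, that pins B to 2, so B=2.
Step 9. [col 5: Z + V ≡ A (mod 10)] no forcing yet in column 5 (carry-in 1); Z=8 is free and consistent — try it. So Z=8.
Step 10. [col 5: Z + V ≡ A (mod 10)] column 5: given Z=8, A=0, carry-in 1, and digits 0,2,3,4,5,6,7,8,9 already taken and all letters distinct, Z+V≡A (mod 10) forces V=1. So V=1.

Answer: A=0, B=2, I=7, J=6, K=9, N=3, T=5, U=4, V=1, Z=8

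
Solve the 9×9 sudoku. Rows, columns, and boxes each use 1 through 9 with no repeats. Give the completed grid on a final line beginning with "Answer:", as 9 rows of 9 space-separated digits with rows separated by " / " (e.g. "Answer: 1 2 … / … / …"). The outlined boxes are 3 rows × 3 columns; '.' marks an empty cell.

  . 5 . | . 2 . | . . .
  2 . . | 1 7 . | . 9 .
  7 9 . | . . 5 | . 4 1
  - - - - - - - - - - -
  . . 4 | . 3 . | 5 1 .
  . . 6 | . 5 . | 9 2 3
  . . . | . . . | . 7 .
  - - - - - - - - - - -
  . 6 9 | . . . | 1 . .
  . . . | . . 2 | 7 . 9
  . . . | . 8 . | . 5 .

Step 1. [r1c1∈{1,3,4,6,8}] col 1 places 6 nowhere but r1c1, so r1c1=6.
Step 2. [r7c5∈{4}] r7c5's peers cover all but 4, so r7c5=4.
Step 3. [r6c5∈{1,6,9}] in col 5, 9 fits only at r6c5. So r6c5=9.
Step 4. [r9c3∈{1,2,3,7}] 7 has one home in col 3: r9c3. So r9c3=7.
Step 5. [r9c2∈{1,2,3,4}] across box 7, 2 lands solely at r9c2 ⇒ r9c2=2.
Step 6. [r8c8∈{3,6,8}] r8c8 is the only open cell in col 8 admitting 6, so r8c8=6.
Step 7. [r6c3∈{1,2,3,5,8}] r6c3 is the only open cell in col 3 admitting 2, so r6c3=2.
Step 8. [r8c3∈{1,3,5,8}] 5 has one home in col 3: r8c3 ⇒ r8c3=5.
Step 9. [r8c4∈{3}] only 3 remains possible at r8c4 ⇒ r8c4=3.
Step 10. [r2c2∈{3,4,8}] 4 has one home in box 1: r2c2, so r2c2=4.
Step 11. [r8c1∈{1,4,8}] row 8 places 4 nowhere but r8c1. So r8c1=4.
Step 12. [r8c2∈{1,8}] in row 8, 8 fits only at r8c2. So r8c2=8.
Step 13. [r9c1∈{1,3}] r9c1 is the only open cell in box 7 admitting 1. So r9c1=1.
Step 14. [r9c7∈{3,4}] row 9 places 3 nowhere but r9c7, so r9c7=3.
Step 15. [r1c7∈{8}] r1c7 is down to just 8, so r1c7=8.
Step 16. [r6c7∈{4,6}] col 7 places 4 nowhere but r6c7. So r6c7=4.
Step 17. [r5c1∈{8}] only 8 remains possible at r5c1. So r5c1=8.
Step 18. [r4c2∈{7}] r4c2 has the single candidate 7 ⇒ r4c2=7.
Step 19. [r3c3∈{3,8}] r3c3 is the only open cell in row 3 admitting 3. So r3c3=3.
Step 20. [r3c4∈{6,8}] r3c4 is the only open cell in row 3 admitting 8 ⇒ r3c4=8.
Step 21. [r6c4∈{6}] nothing but 6 survives at r6c4. So r6c4=6.
Step 22. [r2c7∈{6}] nothing but 6 survives at r2c7, so r2c7=6.
Step 23. [r6c9∈{8}] only 8 remains possible at r6c9. So r6c9=8.
Step 24. [r7c6∈{7}] r7c6's peers cover all but 7 ⇒ r7c6=7.
Step 25. [r6c6∈{1}] only 1 remains possible at r6c6, so r6c6=1.
Step 26. [r5c6∈{4}] nothing but 4 survives at r5c6, so r5c6=4.
Step 27. [r9c4∈{9}] r9c4 has the single candidate 9. So r9c4=9.
Step 28. [r6c2∈{3}] r6c2 is down to just 3. So r6c2=3.
Step 29. [r1c6∈{3,9}] across row 1, 9 lands solely at r1c6 ⇒ r1c6=9.
Step 30. [r5c2∈{1}] r5c2's peers cover all but 1. So r5c2=1.
Step 31. [r1c8∈{3}] r1c8 has the single candidate 3, so r1c8=3.
Step 32. [r2c9∈{5}] r2c9 is down to just 5. So r2c9=5.
Step 33. [r3c5∈{6}] r3c5 has the single candidate 6. So r3c5=6.
Step 34. [r1c4∈{4}] r1c4 is down to just 4, so r1c4=4.
Step 35. [r5c4∈{7}] r5c4 has the single candidate 7, so r5c4=7.
Step 36. [r4c4∈{2}] nothing but 2 survives at r4c4, so r4c4=2.
Step 37. [r7c8∈{8}] r7c8 has the single candidate 8. So r7c8=8.
Step 38. [r7c1∈{3}] r7c1 is down to just 3, so r7c1=3.
Step 39. [r7c4∈{5}] r7c4 has the single candidate 5, so r7c4=5.
Step 40. [r2c6∈{3}] only 3 remains possible at r2c6 ⇒ r2c6=3.
Step 41. [r9c6∈{6}] r9c6 has the single candidate 6. So r9c6=6.
Step 42. [r4c9∈{6}] r4c9 has the single candidate 6. So r4c9=6.
Step 43. [r1c9∈{7}] only 7 remains possible at r1c9 ⇒ r1c9=7.
Step 44. [r9c9∈{4}] nothing but 4 survives at r9c9, so r9c9=4.
Step 45. [r6c1∈{5}] r6c1 has the single candidate 5. So r6c1=5.
Step 46. [r4c6∈{8}] r4c6 has the single candidate 8, so r4c6=8.
Step 47. [r2c3∈{8}] r2c3 has the single candidate 8. So r2c3=8.
Step 48. [r3c7∈{2}] nothing but 2 survives at r3c7, so r3c7=2.
Step 49. [r7c9∈{2}] nothing but 2 survives at r7c9 ⇒ r7c9=2.
Step 50. [r4c1∈{9}] only 9 remains possible at r4c1, so r4c1=9.
Step 51. [r1c3∈{1}] r1c3's peers cover all but 1 ⇒ r1c3=1.
Step 52. [r8c5∈{1}] r8c5 has the single candidate 1, so r8c5=1.

Answer: 6 5 1 4 2 9 8 3 7 / 2 4 8 1 7 3 6 9 5 / 7 9 3 8 6 5 2 4 1 / 9 7 4 2 3 8 5 1 6 / 8 1 6 7 5 4 9 2 3 / 5 3 2 6 9 1 4 7 8 / 3 6 9 5 4 7 1 8 2 / 4 8 5 3 1 2 7 6 9 / 1 2 7 9 8 6 3 5 4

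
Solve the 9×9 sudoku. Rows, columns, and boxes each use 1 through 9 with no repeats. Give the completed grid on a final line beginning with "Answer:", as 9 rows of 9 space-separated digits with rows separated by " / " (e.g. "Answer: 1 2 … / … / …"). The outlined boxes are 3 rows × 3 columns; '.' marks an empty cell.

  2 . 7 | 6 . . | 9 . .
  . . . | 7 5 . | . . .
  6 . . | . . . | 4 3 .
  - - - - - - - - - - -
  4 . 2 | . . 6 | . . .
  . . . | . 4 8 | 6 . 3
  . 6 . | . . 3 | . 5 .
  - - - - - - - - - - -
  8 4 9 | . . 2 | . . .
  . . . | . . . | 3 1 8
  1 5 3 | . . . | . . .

Step 1. [r9c8∈{2,4,6,7,9}] across col 8, 4 lands solely at r9c8 ⇒ r9c8=4.
Step 2. [r9c9∈{2,6,7,9}] 9 has one home in box 9: r9c9 ⇒ r9c9=9.
Step 3. [r3c9∈{1,2,5,7}] 7 has one home in row 3: r3c9 ⇒ r3c9=7.
Step 4. [r4c9∈{1}] r4c9 is down to just 1 ⇒ r4c9=1.
Step 5. [r2c7∈{1,2,8}] r2c7 is the only open cell in col 7 admitting 1, so r2c7=1.
Step 6. [r8c6∈{4,5,7,9}] 5 has one home in col 6: r8c6, so r8c6=5.
Step 7. [r4c2∈{3,7,8,9}] 3 has one home in row 4: r4c2 ⇒ r4c2=3.
Step 8. [r5c1∈{5,7,9}] 5 has one home in col 1: r5c1 ⇒ r5c1=5.
Step 9. [r9c5∈{6,7,8}] r9c5 is the only open cell in row 9 admitting 6. So r9c5=6.
Step 10. [r1c8∈{8}] r1c8's peers cover all but 8, so r1c8=8.
Step 11. [r3c5∈{1,2,8,9}] r3c5 is the only open cell in col 5 admitting 8 ⇒ r3c5=8.
Step 12. [r6c5∈{1,2,7,9}] 2 has one home in col 5: r6c5, so r6c5=2.
Step 13. [r4c5∈{7,9}] in box 5, 7 fits only at r4c5, so r4c5=7.
Step 14. [r1c2∈{1}] r1c2 is down to just 1 ⇒ r1c2=1.
Step 15. [r3c2∈{9}] r3c2's peers cover all but 9 ⇒ r3c2=9.
Step 16. [r5c8∈{2,7,9}] 2 has one home in row 5: r5c8 ⇒ r5c8=2.
Step 17. [r5c4∈{1,9}] r5c4 is the only open cell in row 5 admitting 9. So r5c4=9.
Step 18. [r6c7∈{7,8}] r6c7 is the only open cell in box 6 admitting 7, so r6c7=7.
Step 19. [r6c4∈{1}] nothing but 1 survives at r6c4. So r6c4=1.
Step 20. [r2c8∈{6}] r2c8 has the single candidate 6 ⇒ r2c8=6.
Step 21. [r2c3∈{4,8}] across col 3, 4 lands solely at r2c3 ⇒ r2c3=4.
Step 22. [r5c2∈{7}] only 7 remains possible at r5c2. So r5c2=7.
Step 23. [r1c5∈{3}] only 3 remains possible at r1c5 ⇒ r1c5=3.
Step 24. [r7c7∈{5}] only 5 remains possible at r7c7. So r7c7=5.
Step 25. [r4c4∈{5}] nothing but 5 survives at r4c4 ⇒ r4c4=5.
Step 26. [r1c9∈{5}] r1c9's peers cover all but 5, so r1c9=5.
Step 27. [r7c9∈{6}] r7c9 has the single candidate 6, so r7c9=6.
Step 28. [r2c1∈{3}] r2c1 is down to just 3. So r2c1=3.
Step 29. [r7c5∈{1}] nothing but 1 survives at r7c5, so r7c5=1.
Step 30. [r4c8∈{9}] r4c8 has the single candidate 9. So r4c8=9.
Step 31. [r7c8∈{7}] nothing but 7 survives at r7c8, so r7c8=7.
Step 32. [r9c6∈{7}] r9c6 is down to just 7 ⇒ r9c6=7.
Step 33. [r6c1∈{9}] nothing but 9 survives at r6c1, so r6c1=9.
Step 34. [r2c9∈{2}] r2c9's peers cover all but 2 ⇒ r2c9=2.
Step 35. [r3c3∈{5}] r3c3 is down to just 5. So r3c3=5.
Step 36. [r8c4∈{4}] nothing but 4 survives at r8c4, so r8c4=4.
Step 37. [r6c3∈{8}] r6c3's peers cover all but 8. So r6c3=8.
Step 38. [r9c4∈{8}] r9c4 is down to just 8 ⇒ r9c4=8.
Step 39. [r3c4∈{2}] r3c4 has the single candidate 2. So r3c4=2.
Step 40. [r2c2∈{8}] nothing but 8 survives at r2c2, so r2c2=8.
Step 41. [r7c4∈{3}] r7c4's peers cover all but 3 ⇒ r7c4=3.
Step 42. [r1c6∈{4}] nothing but 4 survives at r1c6, so r1c6=4.
Step 43. [r6c9∈{4}] r6c9's peers cover all but 4, so r6c9=4.
Step 44. [r8c3∈{6}] nothing but 6 survives at r8c3 ⇒ r8c3=6.
Step 45. [r5c3∈{1}] r5c3 is down to just 1, so r5c3=1.
Step 46. [r8c2∈{2}] only 2 remains possible at r8c2, so r8c2=2.
Step 47. [r9c7∈{2}] only 2 remains possible at r9c7. So r9c7=2.
Step 48. [r3c6∈{1}] nothing but 1 survives at r3c6, so r3c6=1.
Step 49. [r8c5∈{9}] r8c5 is down to just 9, so r8c5=9.
Step 50. [r2c6∈{9}] only 9 remains possible at r2c6, so r2c6=9.
Step 51. [r4c7∈{8}] r4c7 has the single candidate 8. So r4c7=8.
Step 52. [r8c1∈{7}] r8c1's peers cover all but 7 ⇒ r8c1=7.

Answer: 2 1 7 6 3 4 9 8 5 / 3 8 4 7 5 9 1 6 2 / 6 9 5 2 8 1 4 3 7 / 4 3 2 5 7 6 8 9 1 / 5 7 1 9 4 8 6 2 3 / 9 6 8 1 2 3 7 5 4 / 8 4 9 3 1 2 5 7 6 / 7 2 6 4 9 5 3 1 8 / 1 5 3 8 6 7 2 4 9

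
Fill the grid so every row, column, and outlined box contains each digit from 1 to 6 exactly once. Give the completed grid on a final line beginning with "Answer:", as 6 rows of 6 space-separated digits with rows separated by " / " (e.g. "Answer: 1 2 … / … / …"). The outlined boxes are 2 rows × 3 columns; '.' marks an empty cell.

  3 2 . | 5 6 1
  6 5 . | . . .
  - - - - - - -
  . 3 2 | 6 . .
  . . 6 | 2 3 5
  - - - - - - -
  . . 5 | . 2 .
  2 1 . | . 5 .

Step 1. [r5c1∈{4}] r5c1's peers cover all but 4. So r5c1=4.
Step 2. [r2c5∈{4}] nothing but 4 survives at r2c5, so r2c5=4.
Step 3. [r6c6∈{3,4,6}] row 6 places 6 nowhere but r6c6 ⇒ r6c6=6.
Step 4. [r5c6∈{3}] r5c6 is down to just 3. So r5c6=3.
Step 5. [r4c1∈{1}] nothing but 1 survives at r4c1. So r4c1=1.
Step 6. [r3c6∈{4}] r3c6's peers cover all but 4, so r3c6=4.
Step 7. [r6c3∈{3}] r6c3 has the single candidate 3 ⇒ r6c3=3.
Step 8. [r3c5∈{1}] only 1 remains possible at r3c5 ⇒ r3c5=1.
Step 9. [r5c2∈{6}] nothing but 6 survives at r5c2 ⇒ r5c2=6.
Step 10. [r1c3∈{4}] only 4 remains possible at r1c3. So r1c3=4.
Step 11. [r4c2∈{4}] r4c2's peers cover all but 4. So r4c2=4.
Step 12. [r2c6∈{2}] nothing but 2 survives at r2c6 ⇒ r2c6=2.
Step 13. [r6c4∈{4}] only 4 remains possible at r6c4. So r6c4=4.
Step 14. [r2c3∈{1}] only 1 remains possible at r2c3 ⇒ r2c3=1.
Step 15. [r5c4∈{1}] only 1 remains possible at r5c4, so r5c4=1.
Step 16. [r3c1∈{5}] r3c1 is down to just 5 ⇒ r3c1=5.
Step 17. [r2c4∈{3}] r2c4 has the single candidate 3 ⇒ r2c4=3.

Answer: 3 2 4 5 6 1 / 6 5 1 3 4 2 / 5 3 2 6 1 4 / 1 4 6 2 3 5 / 4 6 5 1 2 3 / 2 1 3 4 5 6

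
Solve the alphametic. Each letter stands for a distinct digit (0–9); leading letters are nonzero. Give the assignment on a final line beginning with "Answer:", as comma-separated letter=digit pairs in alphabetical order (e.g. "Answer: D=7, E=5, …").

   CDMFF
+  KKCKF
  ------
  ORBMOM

Step 1. [O] O is the leading digit of a 6-digit sum of two 5-digit numbers; the final carry is exactly 1 ⇒ O=1.
Step 2. [col 1: F + F ≡ M (mod 10)] several values work for M in column 1 (F + F ≡ M (mod 10), carry-in 0); try M=2. So M=2.
Step 3. [col 1: F + F ≡ M (mod 10)] from column 1 (M=2, carry-in 0, digits 1,2 already taken and all letters distinct): F must equal 6. So F=6.
Step 4. [col 2: F + K ≡ O (mod 10)] column 2: given F=6, O=1, carry-in 1, and digits 1,2,6 already taken and all letters distinct, F+K≡O (mod 10) forces K=4 ⇒ K=4.
Step 5. [col 3: M + C ≡ M (mod 10)] column 3 reads M+C+carry(1)=M with M=2; with digits 1,2,4,6 already taken and all letters distinct, the only value for C is 9. So C=9.
Step 6. [col 4: D + K ≡ B (mod 10)] column 4 (D + K ≡ B (mod 10), carry-in 1) doesn't pin D yet; pick D=0 and continue. So D=0.
Step 7. [col 4: D + K ≡ B (mod 10)] from column 4 (D=0, K=4, carry-in 1, digits 0,1,2,4,6,9 already taken and all letters distinct): B must equal 5 ⇒ B=5.
Step 8. [col 5: C + K ≡ R (mod 10)] column 5: given C=9, K=4, carry-in 0, and digits 0,1,2,4,5,6,9 already taken and all letters distinct, C+K≡R (mod 10) forces R=3, so R=3.

Answer: B=5, C=9, D=0, F=6, K=4, M=2, O=1, R=3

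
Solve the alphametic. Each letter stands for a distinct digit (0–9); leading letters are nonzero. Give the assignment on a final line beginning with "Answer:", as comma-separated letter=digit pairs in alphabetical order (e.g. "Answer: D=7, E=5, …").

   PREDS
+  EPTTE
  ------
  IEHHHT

Step 1. [I] I is the leading digit of a 6-digit sum of two 5-digit numbers; the final carry is exactly 1 ⇒ I=1.
Step 2. [col 1: S + E ≡ T (mod 10)] column 1 (S + E ≡ T (mod 10), carry-in 0) doesn't pin E yet; pick E=4 and continue, so E=4.
Step 3. [col 1: S + E ≡ T (mod 10)] T=2 is one option consistent with column 1 (S + E ≡ T (mod 10), carry-in 0) — take it. So T=2.
Step 4. [col 1: S + E ≡ T (mod 10)] in column 1 we have S+E≡T with carry-in 0; given E=4, T=2 and digits 1,2,4 already taken and all letters distinct, that pins S to 8 ⇒ S=8.
Step 5. [col 2: D + T ≡ H (mod 10)] D=3 is one option consistent with column 2 (D + T ≡ H (mod 10), carry-in 1) — take it, so D=3.
Step 6. [col 2: D + T ≡ H (mod 10)] in column 2 we have D+T≡H with carry-in 1; given D=3, T=2 and digits 1,2,3,4,8 already taken and all letters distinct, that pins H to 6, so H=6.
Step 7. [col 4: R + P ≡ H (mod 10)] P=9 is one option consistent with column 4 (R + P ≡ H (mod 10), carry-in 0) — take it ⇒ P=9.
Step 8. [col 4: R + P ≡ H (mod 10)] from column 4 (P=9, H=6, carry-in 0, digits 1,2,3,4,6,8,9 already taken and all letters distinct): R must equal 7 ⇒ R=7.

Answer: D=3, E=4, H=6, I=1, P=9, R=7, S=8, T=2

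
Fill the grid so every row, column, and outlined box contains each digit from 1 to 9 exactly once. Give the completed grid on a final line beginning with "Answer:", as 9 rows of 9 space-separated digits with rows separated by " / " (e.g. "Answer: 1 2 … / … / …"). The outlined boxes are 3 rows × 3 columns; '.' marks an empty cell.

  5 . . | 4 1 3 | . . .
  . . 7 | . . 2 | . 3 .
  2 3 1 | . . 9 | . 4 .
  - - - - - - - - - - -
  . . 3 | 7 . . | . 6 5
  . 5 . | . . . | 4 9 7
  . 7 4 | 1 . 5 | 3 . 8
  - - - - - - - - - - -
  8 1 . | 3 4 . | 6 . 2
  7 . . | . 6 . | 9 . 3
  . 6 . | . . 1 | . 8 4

Step 1. [r9c4∈{2,5,9}] in col 4, 9 fits only at r9c4, so r9c4=9.
Step 2. [r5c6∈{6,8}] 6 has one home in col 6: r5c6 ⇒ r5c6=6.
Step 3. [r1c3∈{6,8,9}] across col 3, 6 lands solely at r1c3 ⇒ r1c3=6.
Step 4. [r5c3∈{2,8}] r5c3 is the only open cell in col 3 admitting 8, so r5c3=8.
Step 5. [r3c5∈{5,7,8}] 7 has one home in box 2: r3c5. So r3c5=7.
Step 6. [r5c4∈{2}] r5c4's peers cover all but 2 ⇒ r5c4=2.
Step 7. [r9c7∈{5,7}] across row 9, 7 lands solely at r9c7, so r9c7=7.
Step 8. [r4c2∈{2,9}] across box 4, 2 lands solely at r4c2 ⇒ r4c2=2.
Step 9. [r2c9∈{1,6,9}] in col 9, 1 fits only at r2c9, so r2c9=1.
Step 10. [r2c4∈{5,6,8}] row 2 places 6 nowhere but r2c4, so r2c4=6.
Step 11. [r1c7∈{2,8}] across col 7, 2 lands solely at r1c7, so r1c7=2.
Step 12. [r8c3∈{2,5}] r8c3 is the only open cell in row 8 admitting 2, so r8c3=2.
Step 13. [r8c6∈{8}] r8c6 has the single candidate 8 ⇒ r8c6=8.
Step 14. [r3c4∈{5,8}] 8 has one home in col 4: r3c4, so r3c4=8.
Step 15. [r7c8∈{5}] only 5 remains possible at r7c8. So r7c8=5.
Step 16. [r2c5∈{5}] nothing but 5 survives at r2c5, so r2c5=5.
Step 17. [r6c5∈{9}] nothing but 9 survives at r6c5 ⇒ r6c5=9.
Step 18. [r2c1∈{4,9}] across col 1, 4 lands solely at r2c1 ⇒ r2c1=4.
Step 19. [r2c2∈{8,9}] across row 2, 9 lands solely at r2c2 ⇒ r2c2=9.
Step 20. [r5c1∈{1}] r5c1 has the single candidate 1, so r5c1=1.
Step 21. [r4c6∈{4}] r4c6 is down to just 4. So r4c6=4.
Step 22. [r3c7∈{5}] r3c7's peers cover all but 5. So r3c7=5.
Step 23. [r9c3∈{5}] r9c3's peers cover all but 5 ⇒ r9c3=5.
Step 24. [r1c2∈{8}] only 8 remains possible at r1c2, so r1c2=8.
Step 25. [r4c1∈{9}] r4c1's peers cover all but 9 ⇒ r4c1=9.
Step 26. [r6c8∈{2}] only 2 remains possible at r6c8. So r6c8=2.
Step 27. [r3c9∈{6}] r3c9 has the single candidate 6, so r3c9=6.
Step 28. [r1c9∈{9}] r1c9 is down to just 9, so r1c9=9.
Step 29. [r8c2∈{4}] r8c2's peers cover all but 4 ⇒ r8c2=4.
Step 30. [r1c8∈{7}] r1c8's peers cover all but 7, so r1c8=7.
Step 31. [r8c8∈{1}] r8c8 has the single candidate 1. So r8c8=1.
Step 32. [r4c7∈{1}] nothing but 1 survives at r4c7. So r4c7=1.
Step 33. [r2c7∈{8}] r2c7 is down to just 8. So r2c7=8.
Step 34. [r7c6∈{7}] r7c6 is down to just 7, so r7c6=7.
Step 35. [r9c5∈{2}] only 2 remains possible at r9c5, so r9c5=2.
Step 36. [r9c1∈{3}] nothing but 3 survives at r9c1 ⇒ r9c1=3.
Step 37. [r8c4∈{5}] nothing but 5 survives at r8c4 ⇒ r8c4=5.
Step 38. [r6c1∈{6}] r6c1 has the single candidate 6 ⇒ r6c1=6.
Step 39. [r7c3∈{9}] r7c3 has the single candidate 9 ⇒ r7c3=9.
Step 40. [r4c5∈{8}] nothing but 8 survives at r4c5. So r4c5=8.
Step 41. [r5c5∈{3}] r5c5's peers cover all but 3 ⇒ r5c5=3.

Answer: 5 8 6 4 1 3 2 7 9 / 4 9 7 6 5 2 8 3 1 / 2 3 1 8 7 9 5 4 6 / 9 2 3 7 8 4 1 6 5 / 1 5 8 2 3 6 4 9 7 / 6 7 4 1 9 5 3 2 8 / 8 1 9 3 4 7 6 5 2 / 7 4 2 5 6 8 9 1 3 / 3 6 5 9 2 1 7 8 4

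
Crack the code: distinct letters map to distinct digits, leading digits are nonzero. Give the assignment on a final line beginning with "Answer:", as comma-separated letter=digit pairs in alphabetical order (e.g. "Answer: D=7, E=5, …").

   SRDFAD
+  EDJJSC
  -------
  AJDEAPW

Step 1. [col 1: D + C ≡ W (mod 10)] no forcing yet in column 1 (carry-in 0); C=7 is free and consistent — try it. So C=7.
Step 2. [col 1: D + C ≡ W (mod 10)] W=2 is one option consistent with column 1 (D + C ≡ W (mod 10), carry-in 0) — take it, so W=2.
Step 3. [A] A is the leading digit of a 7-digit sum of two 6-digit numbers; the final carry is exactly 1. So A=1.
Step 4. [col 1: D + C ≡ W (mod 10)] from column 1 (C=7, W=2, carry-in 0, digits 1,2,7 already taken and all letters distinct): D must equal 5 ⇒ D=5.
Step 5. [col 2: A + S ≡ P (mod 10)] column 2 (A + S ≡ P (mod 10), carry-in 1) doesn't pin S yet; pick S=4 and continue. So S=4.
Step 6. [col 2: A + S ≡ P (mod 10)] column 2 reads A+S+carry(1)=P with A=1, S=4; with digits 1,2,4,5,7 already taken and all letters distinct, the only value for P is 6. So P=6.
Step 7. [col 3: F + J ≡ A (mod 10)] J=3 is one option consistent with column 3 (F + J ≡ A (mod 10), carry-in 0) — take it ⇒ J=3.
Step 8. [col 3: F + J ≡ A (mod 10)] column 3 reads F+J+carry(0)=A with J=3, A=1; with digits 1,2,3,4,5,6,7 already taken and all letters distinct, the only value for F is 8, so F=8.
Step 9. [col 4: D + J ≡ E (mod 10)] from column 4 (D=5, J=3, carry-in 1, digits 1,2,3,4,5,6,7,8 already taken and all letters distinct): E must equal 9. So E=9.
Step 10. [col 5: R + D ≡ D (mod 10)] in column 5 we have R+D≡D with carry-in 0; given D=5 and digits 1,2,3,4,5,6,7,8,9 already taken and all letters distinct, that pins R to 0 ⇒ R=0.

Answer: A=1, C=7, D=5, E=9, F=8, J=3, P=6, R=0, S=4, W=2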